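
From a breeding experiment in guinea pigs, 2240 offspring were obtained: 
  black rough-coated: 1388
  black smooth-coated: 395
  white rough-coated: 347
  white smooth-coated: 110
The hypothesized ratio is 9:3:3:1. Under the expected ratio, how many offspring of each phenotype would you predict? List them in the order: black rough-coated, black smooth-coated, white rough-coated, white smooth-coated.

1260, 420, 420, 140

Expected counts for N = 2240 under a 9:3:3:1 ratio (total parts = 16):
  black rough-coated: 2240 × 9/16 = 1260
  black smooth-coated: 2240 × 3/16 = 420
  white rough-coated: 2240 × 3/16 = 420
  white smooth-coated: 2240 × 1/16 = 140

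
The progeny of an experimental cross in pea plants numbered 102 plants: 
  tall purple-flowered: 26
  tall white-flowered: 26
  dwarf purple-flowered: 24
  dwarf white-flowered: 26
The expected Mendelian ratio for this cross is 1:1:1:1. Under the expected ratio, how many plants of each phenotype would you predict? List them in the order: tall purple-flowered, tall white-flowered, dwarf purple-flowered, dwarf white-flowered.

25.5, 25.5, 25.5, 25.5

Expected counts for N = 102 under a 1:1:1:1 ratio (total parts = 4):
  tall purple-flowered: 102 × 1/4 = 25.5
  tall white-flowered: 102 × 1/4 = 25.5
  dwarf purple-flowered: 102 × 1/4 = 25.5
  dwarf white-flowered: 102 × 1/4 = 25.5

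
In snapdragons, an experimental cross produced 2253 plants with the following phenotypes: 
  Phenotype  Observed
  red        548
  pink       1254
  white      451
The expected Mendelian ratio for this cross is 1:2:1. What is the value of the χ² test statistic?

37.214

The 1:2:1 ratio has 4 parts, so with N = 2253 the expected counts are:
  red: 2253 × 1/4 = 563.25
  pink: 2253 × 2/4 = 1126.5
  white: 2253 × 1/4 = 563.25
χ² = Σ (O − E)² / E
  red: (548 − 563.25)² / 563.25 = 0.4129
  pink: (1254 − 1126.5)² / 1126.5 = 14.4308
  white: (451 − 563.25)² / 563.25 = 22.3703
χ² = 0.4129 + 14.4308 + 22.3703 = 37.214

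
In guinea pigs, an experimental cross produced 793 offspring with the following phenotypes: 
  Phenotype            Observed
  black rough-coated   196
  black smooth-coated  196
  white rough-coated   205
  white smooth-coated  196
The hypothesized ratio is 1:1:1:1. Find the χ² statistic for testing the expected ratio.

Total ratio parts = 4. Expected numbers out of 793:
  black rough-coated: 793 × 1/4 = 198.25
  black smooth-coated: 793 × 1/4 = 198.25
  white rough-coated: 793 × 1/4 = 198.25
  white smooth-coated: 793 × 1/4 = 198.25
χ² = Σ (O − E)² / E
  black rough-coated: (196 − 198.25)² / 198.25 = 0.0255
  black smooth-coated: (196 − 198.25)² / 198.25 = 0.0255
  white rough-coated: (205 − 198.25)² / 198.25 = 0.2298
  white smooth-coated: (196 − 198.25)² / 198.25 = 0.0255
χ² = 0.0255 + 0.0255 + 0.2298 + 0.0255 = 0.3063 ≈ 0.306

0.306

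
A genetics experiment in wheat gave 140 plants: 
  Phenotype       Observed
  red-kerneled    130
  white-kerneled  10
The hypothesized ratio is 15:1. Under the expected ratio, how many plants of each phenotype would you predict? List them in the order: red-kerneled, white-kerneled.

Under the 15:1 hypothesis (Σ ratio = 16, N = 140):
  red-kerneled: 140 × 15/16 = 131.25
  white-kerneled: 140 × 1/16 = 8.75

131.25, 8.75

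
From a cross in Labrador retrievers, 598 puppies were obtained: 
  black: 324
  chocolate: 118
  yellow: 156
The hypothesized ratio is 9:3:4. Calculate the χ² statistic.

Under the 9:3:4 hypothesis (Σ ratio = 16, N = 598):
  black: 598 × 9/16 = 336.375
  chocolate: 598 × 3/16 = 112.125
  yellow: 598 × 4/16 = 149.5
χ² = Σ (O − E)² / E
  black: (324 − 336.375)² / 336.375 = 0.4553
  chocolate: (118 − 112.125)² / 112.125 = 0.3078
  yellow: (156 − 149.5)² / 149.5 = 0.2826
χ² = 0.4553 + 0.3078 + 0.2826 = 1.0457 ≈ 1.046

1.046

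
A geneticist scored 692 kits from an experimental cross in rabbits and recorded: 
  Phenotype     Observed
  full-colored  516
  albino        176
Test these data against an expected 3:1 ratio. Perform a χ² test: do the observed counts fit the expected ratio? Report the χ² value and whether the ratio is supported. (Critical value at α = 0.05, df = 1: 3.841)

The 3:1 ratio has 4 parts, so with N = 692 the expected counts are:
  full-colored: 692 × 3/4 = 519
  albino: 692 × 1/4 = 173
χ² = Σ (O − E)² / E
  full-colored: (516 − 519)² / 519 = 0.0173
  albino: (176 − 173)² / 173 = 0.0520
χ² = 0.0173 + 0.0520 = 0.0693 ≈ 0.069
Degrees of freedom = 2 − 1 = 1; critical value at α = 0.05 is 3.841.
Since 0.069 < 3.841, we fail to reject the null hypothesis — the data are consistent with the 3:1 ratio.

0.069; consistent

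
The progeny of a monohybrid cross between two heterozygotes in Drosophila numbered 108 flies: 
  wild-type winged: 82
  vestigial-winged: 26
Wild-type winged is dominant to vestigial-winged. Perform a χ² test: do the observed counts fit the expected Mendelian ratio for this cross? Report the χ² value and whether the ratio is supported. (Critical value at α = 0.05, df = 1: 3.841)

0.049; consistent

For a monohybrid cross between heterozygotes with complete dominance, the expected phenotypic ratio is 3:1.
Total ratio parts = 4. Expected numbers out of 108:
  wild-type winged: 108 × 3/4 = 81
  vestigial-winged: 108 × 1/4 = 27
χ² = Σ (O − E)² / E
  wild-type winged: (82 − 81)² / 81 = 0.0123
  vestigial-winged: (26 − 27)² / 27 = 0.0370
χ² = 0.0123 + 0.0370 = 0.0493 ≈ 0.049
Degrees of freedom = 2 − 1 = 1; critical value at α = 0.05 is 3.841.
Since 0.049 < 3.841, we fail to reject the null hypothesis — the data are consistent with the 3:1 ratio.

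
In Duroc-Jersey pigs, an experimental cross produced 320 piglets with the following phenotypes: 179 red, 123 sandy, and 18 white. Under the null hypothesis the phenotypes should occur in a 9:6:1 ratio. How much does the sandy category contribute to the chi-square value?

0.075

Under the 9:6:1 hypothesis (Σ ratio = 16, N = 320):
  red: 320 × 9/16 = 180
  sandy: 320 × 6/16 = 120
  white: 320 × 1/16 = 20
Contribution of sandy: (123 − 120)² / 120 = 0.0750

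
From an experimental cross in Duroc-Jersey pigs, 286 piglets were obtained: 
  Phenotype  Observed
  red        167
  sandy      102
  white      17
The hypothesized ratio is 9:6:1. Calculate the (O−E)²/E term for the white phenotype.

0.043

Expected counts for N = 286 under a 9:6:1 ratio (total parts = 16):
  red: 286 × 9/16 = 160.875
  sandy: 286 × 6/16 = 107.25
  white: 286 × 1/16 = 17.875
Contribution of white: (17 − 17.875)² / 17.875 = 0.0428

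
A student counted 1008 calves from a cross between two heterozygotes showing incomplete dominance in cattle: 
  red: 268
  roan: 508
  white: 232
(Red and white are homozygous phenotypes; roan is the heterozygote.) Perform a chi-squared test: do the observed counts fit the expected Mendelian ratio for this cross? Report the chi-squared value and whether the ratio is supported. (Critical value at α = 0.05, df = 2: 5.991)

With incomplete dominance, a heterozygote × heterozygote cross gives a 1:2:1 phenotypic ratio.
The 1:2:1 ratio has 4 parts, so with N = 1008 the expected counts are:
  red: 1008 × 1/4 = 252
  roan: 1008 × 2/4 = 504
  white: 1008 × 1/4 = 252
χ² = Σ (O − E)² / E
  red: (268 − 252)² / 252 = 1.0159
  roan: (508 − 504)² / 504 = 0.0317
  white: (232 − 252)² / 252 = 1.5873
χ² = 1.0159 + 0.0317 + 1.5873 = 2.6349 ≈ 2.635
Degrees of freedom = 3 − 1 = 2; critical value at α = 0.05 is 5.991.
Since 2.635 < 5.991, we fail to reject the null hypothesis — the data are consistent with the 1:2:1 ratio.

2.635; consistent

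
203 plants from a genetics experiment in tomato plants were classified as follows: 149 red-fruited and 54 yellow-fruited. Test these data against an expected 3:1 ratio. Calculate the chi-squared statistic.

0.278

The 3:1 ratio has 4 parts, so with N = 203 the expected counts are:
  red-fruited: 203 × 3/4 = 152.25
  yellow-fruited: 203 × 1/4 = 50.75
χ² = Σ (O − E)² / E
  red-fruited: (149 − 152.25)² / 152.25 = 0.0694
  yellow-fruited: (54 − 50.75)² / 50.75 = 0.2081
χ² = 0.0694 + 0.2081 = 0.2775 ≈ 0.278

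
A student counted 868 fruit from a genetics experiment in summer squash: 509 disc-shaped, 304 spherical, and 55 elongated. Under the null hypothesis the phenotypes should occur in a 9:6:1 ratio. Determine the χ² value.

Under the 9:6:1 hypothesis (Σ ratio = 16, N = 868):
  disc-shaped: 868 × 9/16 = 488.25
  spherical: 868 × 6/16 = 325.5
  elongated: 868 × 1/16 = 54.25
χ² = Σ (O − E)² / E
  disc-shaped: (509 − 488.25)² / 488.25 = 0.8818
  spherical: (304 − 325.5)² / 325.5 = 1.4201
  elongated: (55 − 54.25)² / 54.25 = 0.0104
χ² = 0.8818 + 1.4201 + 0.0104 = 2.3123 ≈ 2.312

2.312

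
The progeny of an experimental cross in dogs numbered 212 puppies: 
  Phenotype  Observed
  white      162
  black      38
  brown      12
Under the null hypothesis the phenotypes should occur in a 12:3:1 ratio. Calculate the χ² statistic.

Under the 12:3:1 hypothesis (Σ ratio = 16, N = 212):
  white: 212 × 12/16 = 159
  black: 212 × 3/16 = 39.75
  brown: 212 × 1/16 = 13.25
χ² = Σ (O − E)² / E
  white: (162 − 159)² / 159 = 0.0566
  black: (38 − 39.75)² / 39.75 = 0.0770
  brown: (12 − 13.25)² / 13.25 = 0.1179
χ² = 0.0566 + 0.0770 + 0.1179 = 0.2515 ≈ 0.252

0.252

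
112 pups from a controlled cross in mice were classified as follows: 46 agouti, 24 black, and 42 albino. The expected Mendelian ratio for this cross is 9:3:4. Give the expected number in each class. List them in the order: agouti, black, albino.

Total ratio parts = 16. Expected numbers out of 112:
  agouti: 112 × 9/16 = 63
  black: 112 × 3/16 = 21
  albino: 112 × 4/16 = 28

63, 21, 28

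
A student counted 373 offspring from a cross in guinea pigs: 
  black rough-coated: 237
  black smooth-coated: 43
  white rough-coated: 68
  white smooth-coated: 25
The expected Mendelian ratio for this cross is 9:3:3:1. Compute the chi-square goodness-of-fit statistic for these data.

14.074

Expected counts for N = 373 under a 9:3:3:1 ratio (total parts = 16):
  black rough-coated: 373 × 9/16 = 209.8125
  black smooth-coated: 373 × 3/16 = 69.9375
  white rough-coated: 373 × 3/16 = 69.9375
  white smooth-coated: 373 × 1/16 = 23.3125
χ² = Σ (O − E)² / E
  black rough-coated: (237 − 209.8125)² / 209.8125 = 3.5230
  black smooth-coated: (43 − 69.9375)² / 69.9375 = 10.3754
  white rough-coated: (68 − 69.9375)² / 69.9375 = 0.0537
  white smooth-coated: (25 − 23.3125)² / 23.3125 = 0.1222
χ² = 3.5230 + 10.3754 + 0.0537 + 0.1222 = 14.0743 ≈ 14.074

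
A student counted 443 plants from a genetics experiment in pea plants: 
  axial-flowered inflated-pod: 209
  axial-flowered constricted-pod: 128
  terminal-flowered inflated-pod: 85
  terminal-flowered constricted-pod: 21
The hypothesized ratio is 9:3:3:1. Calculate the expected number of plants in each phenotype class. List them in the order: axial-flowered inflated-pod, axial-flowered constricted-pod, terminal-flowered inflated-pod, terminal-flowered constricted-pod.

Under the 9:3:3:1 hypothesis (Σ ratio = 16, N = 443):
  axial-flowered inflated-pod: 443 × 9/16 = 249.1875
  axial-flowered constricted-pod: 443 × 3/16 = 83.0625
  terminal-flowered inflated-pod: 443 × 3/16 = 83.0625
  terminal-flowered constricted-pod: 443 × 1/16 = 27.6875

249.1875, 83.0625, 83.0625, 27.6875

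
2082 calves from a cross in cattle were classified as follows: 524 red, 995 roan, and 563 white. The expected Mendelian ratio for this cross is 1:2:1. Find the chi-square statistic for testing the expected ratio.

The 1:2:1 ratio has 4 parts, so with N = 2082 the expected counts are:
  red: 2082 × 1/4 = 520.5
  roan: 2082 × 2/4 = 1041
  white: 2082 × 1/4 = 520.5
χ² = Σ (O − E)² / E
  red: (524 − 520.5)² / 520.5 = 0.0235
  roan: (995 − 1041)² / 1041 = 2.0327
  white: (563 − 520.5)² / 520.5 = 3.4702
χ² = 0.0235 + 2.0327 + 3.4702 = 5.5264 ≈ 5.526

5.526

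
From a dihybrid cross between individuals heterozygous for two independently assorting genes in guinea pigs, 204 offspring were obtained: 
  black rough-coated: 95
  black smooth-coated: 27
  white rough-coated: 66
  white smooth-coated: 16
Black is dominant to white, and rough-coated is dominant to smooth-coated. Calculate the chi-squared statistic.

27.669

A dihybrid F₂ with independent assortment and complete dominance at both loci gives a 9:3:3:1 phenotypic ratio.
Total ratio parts = 16. Expected numbers out of 204:
  black rough-coated: 204 × 9/16 = 114.75
  black smooth-coated: 204 × 3/16 = 38.25
  white rough-coated: 204 × 3/16 = 38.25
  white smooth-coated: 204 × 1/16 = 12.75
χ² = Σ (O − E)² / E
  black rough-coated: (95 − 114.75)² / 114.75 = 3.3992
  black smooth-coated: (27 − 38.25)² / 38.25 = 3.3088
  white rough-coated: (66 − 38.25)² / 38.25 = 20.1324
  white smooth-coated: (16 − 12.75)² / 12.75 = 0.8284
χ² = 3.3992 + 3.3088 + 20.1324 + 0.8284 = 27.6688 ≈ 27.669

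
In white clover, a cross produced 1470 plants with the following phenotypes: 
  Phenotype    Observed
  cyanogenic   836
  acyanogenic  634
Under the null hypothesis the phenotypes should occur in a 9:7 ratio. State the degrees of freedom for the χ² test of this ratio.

A goodness-of-fit test with 2 phenotype classes has df = 2 − 1 = 1.

1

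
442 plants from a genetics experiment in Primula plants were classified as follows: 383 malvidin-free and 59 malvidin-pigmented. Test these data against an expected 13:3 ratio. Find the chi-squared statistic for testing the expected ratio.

Expected counts for N = 442 under a 13:3 ratio (total parts = 16):
  malvidin-free: 442 × 13/16 = 359.125
  malvidin-pigmented: 442 × 3/16 = 82.875
χ² = Σ (O − E)² / E
  malvidin-free: (383 − 359.125)² / 359.125 = 1.5872
  malvidin-pigmented: (59 − 82.875)² / 82.875 = 6.8780
χ² = 1.5872 + 6.8780 = 8.4652 ≈ 8.465

8.465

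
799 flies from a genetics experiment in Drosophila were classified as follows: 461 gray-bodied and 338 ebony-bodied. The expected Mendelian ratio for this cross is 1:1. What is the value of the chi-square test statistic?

The 1:1 ratio has 2 parts, so with N = 799 the expected counts are:
  gray-bodied: 799 × 1/2 = 399.5
  ebony-bodied: 799 × 1/2 = 399.5
χ² = Σ (O − E)² / E
  gray-bodied: (461 − 399.5)² / 399.5 = 9.4675
  ebony-bodied: (338 − 399.5)² / 399.5 = 9.4675
χ² = 9.4675 + 9.4675 = 18.935

18.935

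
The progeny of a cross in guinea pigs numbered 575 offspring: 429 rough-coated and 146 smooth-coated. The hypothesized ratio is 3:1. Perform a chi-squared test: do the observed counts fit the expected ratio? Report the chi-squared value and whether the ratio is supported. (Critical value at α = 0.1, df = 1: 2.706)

Under the 3:1 hypothesis (Σ ratio = 4, N = 575):
  rough-coated: 575 × 3/4 = 431.25
  smooth-coated: 575 × 1/4 = 143.75
χ² = Σ (O − E)² / E
  rough-coated: (429 − 431.25)² / 431.25 = 0.0117
  smooth-coated: (146 − 143.75)² / 143.75 = 0.0352
χ² = 0.0117 + 0.0352 = 0.0469 ≈ 0.047
Degrees of freedom = 2 − 1 = 1; critical value at α = 0.1 is 2.706.
Since 0.047 < 2.706, we fail to reject the null hypothesis — the data are consistent with the 3:1 ratio.

0.047; consistent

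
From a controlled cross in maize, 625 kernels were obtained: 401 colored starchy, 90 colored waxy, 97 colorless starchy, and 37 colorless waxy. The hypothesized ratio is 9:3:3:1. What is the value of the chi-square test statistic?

16.846

Under the 9:3:3:1 hypothesis (Σ ratio = 16, N = 625):
  colored starchy: 625 × 9/16 = 351.5625
  colored waxy: 625 × 3/16 = 117.1875
  colorless starchy: 625 × 3/16 = 117.1875
  colorless waxy: 625 × 1/16 = 39.0625
χ² = Σ (O − E)² / E
  colored starchy: (401 − 351.5625)² / 351.5625 = 6.9520
  colored waxy: (90 − 117.1875)² / 117.1875 = 6.3075
  colorless starchy: (97 − 117.1875)² / 117.1875 = 3.4776
  colorless waxy: (37 − 39.0625)² / 39.0625 = 0.1089
χ² = 6.9520 + 6.3075 + 3.4776 + 0.1089 = 16.846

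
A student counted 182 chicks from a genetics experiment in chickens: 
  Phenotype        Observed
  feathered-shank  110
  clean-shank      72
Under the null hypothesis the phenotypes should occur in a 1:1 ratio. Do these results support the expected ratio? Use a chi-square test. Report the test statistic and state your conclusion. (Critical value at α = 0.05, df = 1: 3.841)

Under the 1:1 hypothesis (Σ ratio = 2, N = 182):
  feathered-shank: 182 × 1/2 = 91
  clean-shank: 182 × 1/2 = 91
χ² = Σ (O − E)² / E
  feathered-shank: (110 − 91)² / 91 = 3.9670
  clean-shank: (72 − 91)² / 91 = 3.9670
χ² = 3.9670 + 3.9670 = 7.934
Degrees of freedom = 2 − 1 = 1; critical value at α = 0.05 is 3.841.
Since 7.934 > 3.841, we reject the null hypothesis — the data do not fit the 1:1 ratio.

7.934; not consistent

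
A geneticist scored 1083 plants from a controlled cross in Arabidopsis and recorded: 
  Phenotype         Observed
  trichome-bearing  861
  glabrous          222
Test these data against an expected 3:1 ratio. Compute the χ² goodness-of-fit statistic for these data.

11.704

Expected counts for N = 1083 under a 3:1 ratio (total parts = 4):
  trichome-bearing: 1083 × 3/4 = 812.25
  glabrous: 1083 × 1/4 = 270.75
χ² = Σ (O − E)² / E
  trichome-bearing: (861 − 812.25)² / 812.25 = 2.9259
  glabrous: (222 − 270.75)² / 270.75 = 8.7777
χ² = 2.9259 + 8.7777 = 11.7036 ≈ 11.704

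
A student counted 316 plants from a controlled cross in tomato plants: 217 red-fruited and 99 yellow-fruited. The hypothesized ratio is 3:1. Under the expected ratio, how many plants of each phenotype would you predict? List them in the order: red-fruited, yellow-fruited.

237, 79

The 3:1 ratio has 4 parts, so with N = 316 the expected counts are:
  red-fruited: 316 × 3/4 = 237
  yellow-fruited: 316 × 1/4 = 79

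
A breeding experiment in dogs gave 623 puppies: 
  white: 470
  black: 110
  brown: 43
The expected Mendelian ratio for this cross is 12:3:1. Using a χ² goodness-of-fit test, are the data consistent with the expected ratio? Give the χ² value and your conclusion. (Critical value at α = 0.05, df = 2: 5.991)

Total ratio parts = 16. Expected numbers out of 623:
  white: 623 × 12/16 = 467.25
  black: 623 × 3/16 = 116.8125
  brown: 623 × 1/16 = 38.9375
χ² = Σ (O − E)² / E
  white: (470 − 467.25)² / 467.25 = 0.0162
  black: (110 − 116.8125)² / 116.8125 = 0.3973
  brown: (43 − 38.9375)² / 38.9375 = 0.4239
χ² = 0.0162 + 0.3973 + 0.4239 = 0.8374 ≈ 0.837
Degrees of freedom = 3 − 1 = 2; critical value at α = 0.05 is 5.991.
Since 0.837 < 5.991, we fail to reject the null hypothesis — the data are consistent with the 12:3:1 ratio.

0.837; consistent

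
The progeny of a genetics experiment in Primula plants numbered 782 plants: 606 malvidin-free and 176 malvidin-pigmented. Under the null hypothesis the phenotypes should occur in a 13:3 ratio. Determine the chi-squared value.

7.243

The 13:3 ratio has 16 parts, so with N = 782 the expected counts are:
  malvidin-free: 782 × 13/16 = 635.375
  malvidin-pigmented: 782 × 3/16 = 146.625
χ² = Σ (O − E)² / E
  malvidin-free: (606 − 635.375)² / 635.375 = 1.3581
  malvidin-pigmented: (176 − 146.625)² / 146.625 = 5.8850
χ² = 1.3581 + 5.8850 = 7.2431 ≈ 7.243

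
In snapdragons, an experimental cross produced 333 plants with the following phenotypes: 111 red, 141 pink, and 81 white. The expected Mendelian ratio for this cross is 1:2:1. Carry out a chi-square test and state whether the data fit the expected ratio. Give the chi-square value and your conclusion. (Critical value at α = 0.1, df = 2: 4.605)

13.216; not consistent

Total ratio parts = 4. Expected numbers out of 333:
  red: 333 × 1/4 = 83.25
  pink: 333 × 2/4 = 166.5
  white: 333 × 1/4 = 83.25
χ² = Σ (O − E)² / E
  red: (111 − 83.25)² / 83.25 = 9.2500
  pink: (141 − 166.5)² / 166.5 = 3.9054
  white: (81 − 83.25)² / 83.25 = 0.0608
χ² = 9.2500 + 3.9054 + 0.0608 = 13.2162 ≈ 13.216
Degrees of freedom = 3 − 1 = 2; critical value at α = 0.1 is 4.605.
Since 13.216 > 4.605, we reject the null hypothesis — the data do not fit the 1:2:1 ratio.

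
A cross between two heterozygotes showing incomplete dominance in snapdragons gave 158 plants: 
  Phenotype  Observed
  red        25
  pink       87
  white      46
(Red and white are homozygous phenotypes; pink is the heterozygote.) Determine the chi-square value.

7.203

With incomplete dominance, a heterozygote × heterozygote cross gives a 1:2:1 phenotypic ratio.
Total ratio parts = 4. Expected numbers out of 158:
  red: 158 × 1/4 = 39.5
  pink: 158 × 2/4 = 79
  white: 158 × 1/4 = 39.5
χ² = Σ (O − E)² / E
  red: (25 − 39.5)² / 39.5 = 5.3228
  pink: (87 − 79)² / 79 = 0.8101
  white: (46 − 39.5)² / 39.5 = 1.0696
χ² = 5.3228 + 0.8101 + 1.0696 = 7.2025 ≈ 7.203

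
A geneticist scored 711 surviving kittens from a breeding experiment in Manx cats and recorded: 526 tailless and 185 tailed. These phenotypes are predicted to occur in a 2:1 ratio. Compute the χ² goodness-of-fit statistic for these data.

17.114

Expected counts for N = 711 under a 2:1 ratio (total parts = 3):
  tailless: 711 × 2/3 = 474
  tailed: 711 × 1/3 = 237
χ² = Σ (O − E)² / E
  tailless: (526 − 474)² / 474 = 5.7046
  tailed: (185 − 237)² / 237 = 11.4093
χ² = 5.7046 + 11.4093 = 17.1139 ≈ 17.114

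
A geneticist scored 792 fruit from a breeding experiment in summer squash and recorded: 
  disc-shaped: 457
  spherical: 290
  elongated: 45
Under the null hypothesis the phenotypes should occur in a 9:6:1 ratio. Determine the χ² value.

Total ratio parts = 16. Expected numbers out of 792:
  disc-shaped: 792 × 9/16 = 445.5
  spherical: 792 × 6/16 = 297
  elongated: 792 × 1/16 = 49.5
χ² = Σ (O − E)² / E
  disc-shaped: (457 − 445.5)² / 445.5 = 0.2969
  spherical: (290 − 297)² / 297 = 0.1650
  elongated: (45 − 49.5)² / 49.5 = 0.4091
χ² = 0.2969 + 0.1650 + 0.4091 = 0.871

0.871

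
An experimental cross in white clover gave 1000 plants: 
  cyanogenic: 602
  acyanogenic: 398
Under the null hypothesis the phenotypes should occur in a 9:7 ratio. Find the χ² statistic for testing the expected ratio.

6.340

Total ratio parts = 16. Expected numbers out of 1000:
  cyanogenic: 1000 × 9/16 = 562.5
  acyanogenic: 1000 × 7/16 = 437.5
χ² = Σ (O − E)² / E
  cyanogenic: (602 − 562.5)² / 562.5 = 2.7738
  acyanogenic: (398 − 437.5)² / 437.5 = 3.5663
χ² = 2.7738 + 3.5663 = 6.3401 ≈ 6.340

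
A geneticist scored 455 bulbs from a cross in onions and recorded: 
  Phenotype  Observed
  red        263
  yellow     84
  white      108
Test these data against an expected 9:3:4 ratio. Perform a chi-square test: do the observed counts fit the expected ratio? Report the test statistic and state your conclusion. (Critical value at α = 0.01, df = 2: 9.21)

Total ratio parts = 16. Expected numbers out of 455:
  red: 455 × 9/16 = 255.9375
  yellow: 455 × 3/16 = 85.3125
  white: 455 × 4/16 = 113.75
χ² = Σ (O − E)² / E
  red: (263 − 255.9375)² / 255.9375 = 0.1949
  yellow: (84 − 85.3125)² / 85.3125 = 0.0202
  white: (108 − 113.75)² / 113.75 = 0.2907
χ² = 0.1949 + 0.0202 + 0.2907 = 0.5058 ≈ 0.506
Degrees of freedom = 3 − 1 = 2; critical value at α = 0.01 is 9.21.
Since 0.506 < 9.21, we fail to reject the null hypothesis — the data are consistent with the 9:3:4 ratio.

0.506; consistent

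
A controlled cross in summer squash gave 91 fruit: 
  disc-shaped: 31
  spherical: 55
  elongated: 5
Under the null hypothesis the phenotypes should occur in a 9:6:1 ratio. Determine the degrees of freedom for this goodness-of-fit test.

2

A goodness-of-fit test with 3 phenotype classes has df = 3 − 1 = 2.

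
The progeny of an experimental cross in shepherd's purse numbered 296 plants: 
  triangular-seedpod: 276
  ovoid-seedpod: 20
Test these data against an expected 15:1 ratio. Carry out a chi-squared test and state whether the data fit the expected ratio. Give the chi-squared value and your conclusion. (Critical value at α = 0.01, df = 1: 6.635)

0.130; consistent

Under the 15:1 hypothesis (Σ ratio = 16, N = 296):
  triangular-seedpod: 296 × 15/16 = 277.5
  ovoid-seedpod: 296 × 1/16 = 18.5
χ² = Σ (O − E)² / E
  triangular-seedpod: (276 − 277.5)² / 277.5 = 0.0081
  ovoid-seedpod: (20 − 18.5)² / 18.5 = 0.1216
χ² = 0.0081 + 0.1216 = 0.1297 ≈ 0.130
Degrees of freedom = 2 − 1 = 1; critical value at α = 0.01 is 6.635.
Since 0.130 < 6.635, we fail to reject the null hypothesis — the data are consistent with the 15:1 ratio.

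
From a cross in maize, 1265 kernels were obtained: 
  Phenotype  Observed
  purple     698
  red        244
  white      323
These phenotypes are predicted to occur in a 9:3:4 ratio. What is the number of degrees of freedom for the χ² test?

2

A goodness-of-fit test with 3 phenotype classes has df = 3 − 1 = 2.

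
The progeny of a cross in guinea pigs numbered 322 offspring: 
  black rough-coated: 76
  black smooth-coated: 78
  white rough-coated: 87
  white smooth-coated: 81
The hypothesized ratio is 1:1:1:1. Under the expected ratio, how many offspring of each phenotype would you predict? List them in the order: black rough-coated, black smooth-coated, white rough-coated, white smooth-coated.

The 1:1:1:1 ratio has 4 parts, so with N = 322 the expected counts are:
  black rough-coated: 322 × 1/4 = 80.5
  black smooth-coated: 322 × 1/4 = 80.5
  white rough-coated: 322 × 1/4 = 80.5
  white smooth-coated: 322 × 1/4 = 80.5

80.5, 80.5, 80.5, 80.5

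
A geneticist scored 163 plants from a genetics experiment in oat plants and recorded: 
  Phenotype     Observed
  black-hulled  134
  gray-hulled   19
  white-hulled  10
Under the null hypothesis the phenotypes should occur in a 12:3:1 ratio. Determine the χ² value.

Total ratio parts = 16. Expected numbers out of 163:
  black-hulled: 163 × 12/16 = 122.25
  gray-hulled: 163 × 3/16 = 30.5625
  white-hulled: 163 × 1/16 = 10.1875
χ² = Σ (O − E)² / E
  black-hulled: (134 − 122.25)² / 122.25 = 1.1293
  gray-hulled: (19 − 30.5625)² / 30.5625 = 4.3744
  white-hulled: (10 − 10.1875)² / 10.1875 = 0.0035
χ² = 1.1293 + 4.3744 + 0.0035 = 5.5072 ≈ 5.507

5.507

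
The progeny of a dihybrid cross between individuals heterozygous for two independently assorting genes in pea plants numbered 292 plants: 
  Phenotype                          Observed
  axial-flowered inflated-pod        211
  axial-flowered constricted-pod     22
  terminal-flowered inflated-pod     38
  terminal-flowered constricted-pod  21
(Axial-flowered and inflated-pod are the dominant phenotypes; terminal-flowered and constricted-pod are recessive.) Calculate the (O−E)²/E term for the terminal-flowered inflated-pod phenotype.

5.124

A dihybrid F₂ with independent assortment and complete dominance at both loci gives a 9:3:3:1 phenotypic ratio.
The 9:3:3:1 ratio has 16 parts, so with N = 292 the expected counts are:
  axial-flowered inflated-pod: 292 × 9/16 = 164.25
  axial-flowered constricted-pod: 292 × 3/16 = 54.75
  terminal-flowered inflated-pod: 292 × 3/16 = 54.75
  terminal-flowered constricted-pod: 292 × 1/16 = 18.25
Contribution of terminal-flowered inflated-pod: (38 − 54.75)² / 54.75 = 5.1244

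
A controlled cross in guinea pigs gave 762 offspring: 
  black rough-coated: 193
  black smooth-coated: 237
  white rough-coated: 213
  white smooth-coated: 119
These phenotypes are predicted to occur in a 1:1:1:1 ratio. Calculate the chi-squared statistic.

40.877

The 1:1:1:1 ratio has 4 parts, so with N = 762 the expected counts are:
  black rough-coated: 762 × 1/4 = 190.5
  black smooth-coated: 762 × 1/4 = 190.5
  white rough-coated: 762 × 1/4 = 190.5
  white smooth-coated: 762 × 1/4 = 190.5
χ² = Σ (O − E)² / E
  black rough-coated: (193 − 190.5)² / 190.5 = 0.0328
  black smooth-coated: (237 − 190.5)² / 190.5 = 11.3504
  white rough-coated: (213 − 190.5)² / 190.5 = 2.6575
  white smooth-coated: (119 − 190.5)² / 190.5 = 26.8360
χ² = 0.0328 + 11.3504 + 2.6575 + 26.8360 = 40.8767 ≈ 40.877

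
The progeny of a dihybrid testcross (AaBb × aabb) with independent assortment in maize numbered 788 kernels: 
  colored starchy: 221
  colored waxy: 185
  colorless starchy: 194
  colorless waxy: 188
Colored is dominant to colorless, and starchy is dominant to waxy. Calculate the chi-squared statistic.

4.112

A dihybrid testcross with independent assortment gives a 1:1:1:1 ratio.
The 1:1:1:1 ratio has 4 parts, so with N = 788 the expected counts are:
  colored starchy: 788 × 1/4 = 197
  colored waxy: 788 × 1/4 = 197
  colorless starchy: 788 × 1/4 = 197
  colorless waxy: 788 × 1/4 = 197
χ² = Σ (O − E)² / E
  colored starchy: (221 − 197)² / 197 = 2.9239
  colored waxy: (185 − 197)² / 197 = 0.7310
  colorless starchy: (194 − 197)² / 197 = 0.0457
  colorless waxy: (188 − 197)² / 197 = 0.4112
χ² = 2.9239 + 0.7310 + 0.0457 + 0.4112 = 4.1118 ≈ 4.112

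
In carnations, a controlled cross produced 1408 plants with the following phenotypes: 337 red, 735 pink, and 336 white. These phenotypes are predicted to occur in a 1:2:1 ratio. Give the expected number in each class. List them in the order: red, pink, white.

352, 704, 352

Under the 1:2:1 hypothesis (Σ ratio = 4, N = 1408):
  red: 1408 × 1/4 = 352
  pink: 1408 × 2/4 = 704
  white: 1408 × 1/4 = 352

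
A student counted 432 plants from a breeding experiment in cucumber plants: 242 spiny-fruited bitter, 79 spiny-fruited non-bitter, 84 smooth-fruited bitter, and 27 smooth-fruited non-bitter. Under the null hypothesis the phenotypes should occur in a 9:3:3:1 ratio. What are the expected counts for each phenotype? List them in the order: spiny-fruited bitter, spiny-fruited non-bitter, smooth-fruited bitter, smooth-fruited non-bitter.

The 9:3:3:1 ratio has 16 parts, so with N = 432 the expected counts are:
  spiny-fruited bitter: 432 × 9/16 = 243
  spiny-fruited non-bitter: 432 × 3/16 = 81
  smooth-fruited bitter: 432 × 3/16 = 81
  smooth-fruited non-bitter: 432 × 1/16 = 27

243, 81, 81, 27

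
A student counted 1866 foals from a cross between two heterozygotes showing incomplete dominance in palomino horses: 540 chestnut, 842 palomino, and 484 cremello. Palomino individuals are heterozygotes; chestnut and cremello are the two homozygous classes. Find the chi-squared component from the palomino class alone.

8.876

With incomplete dominance, a heterozygote × heterozygote cross gives a 1:2:1 phenotypic ratio.
Total ratio parts = 4. Expected numbers out of 1866:
  chestnut: 1866 × 1/4 = 466.5
  palomino: 1866 × 2/4 = 933
  cremello: 1866 × 1/4 = 466.5
Contribution of palomino: (842 − 933)² / 933 = 8.8757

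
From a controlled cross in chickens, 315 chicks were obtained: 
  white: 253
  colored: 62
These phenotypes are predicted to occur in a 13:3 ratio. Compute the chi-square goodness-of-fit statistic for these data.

0.180

Expected counts for N = 315 under a 13:3 ratio (total parts = 16):
  white: 315 × 13/16 = 255.9375
  colored: 315 × 3/16 = 59.0625
χ² = Σ (O − E)² / E
  white: (253 − 255.9375)² / 255.9375 = 0.0337
  colored: (62 − 59.0625)² / 59.0625 = 0.1461
χ² = 0.0337 + 0.1461 = 0.1798 ≈ 0.180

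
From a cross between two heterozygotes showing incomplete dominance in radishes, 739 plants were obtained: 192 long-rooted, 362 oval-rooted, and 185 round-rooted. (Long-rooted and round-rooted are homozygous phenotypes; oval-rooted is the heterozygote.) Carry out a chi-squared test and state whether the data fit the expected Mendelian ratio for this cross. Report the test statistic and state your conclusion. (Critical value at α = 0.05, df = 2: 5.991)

With incomplete dominance, a heterozygote × heterozygote cross gives a 1:2:1 phenotypic ratio.
The 1:2:1 ratio has 4 parts, so with N = 739 the expected counts are:
  long-rooted: 739 × 1/4 = 184.75
  oval-rooted: 739 × 2/4 = 369.5
  round-rooted: 739 × 1/4 = 184.75
χ² = Σ (O − E)² / E
  long-rooted: (192 − 184.75)² / 184.75 = 0.2845
  oval-rooted: (362 − 369.5)² / 369.5 = 0.1522
  round-rooted: (185 − 184.75)² / 184.75 = 0.0003
χ² = 0.2845 + 0.1522 + 0.0003 = 0.437
Degrees of freedom = 3 − 1 = 2; critical value at α = 0.05 is 5.991.
Since 0.437 < 5.991, we fail to reject the null hypothesis — the data are consistent with the 1:2:1 ratio.

0.437; consistent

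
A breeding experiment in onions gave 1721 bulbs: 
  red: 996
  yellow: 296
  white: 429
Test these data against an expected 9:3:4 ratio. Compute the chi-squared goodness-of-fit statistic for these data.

3.017

Total ratio parts = 16. Expected numbers out of 1721:
  red: 1721 × 9/16 = 968.0625
  yellow: 1721 × 3/16 = 322.6875
  white: 1721 × 4/16 = 430.25
χ² = Σ (O − E)² / E
  red: (996 − 968.0625)² / 968.0625 = 0.8063
  yellow: (296 − 322.6875)² / 322.6875 = 2.2072
  white: (429 − 430.25)² / 430.25 = 0.0036
χ² = 0.8063 + 2.2072 + 0.0036 = 3.0171 ≈ 3.017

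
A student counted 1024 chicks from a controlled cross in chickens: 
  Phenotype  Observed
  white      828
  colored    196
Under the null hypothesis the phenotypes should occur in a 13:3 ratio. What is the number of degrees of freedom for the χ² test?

A goodness-of-fit test with 2 phenotype classes has df = 2 − 1 = 1.

1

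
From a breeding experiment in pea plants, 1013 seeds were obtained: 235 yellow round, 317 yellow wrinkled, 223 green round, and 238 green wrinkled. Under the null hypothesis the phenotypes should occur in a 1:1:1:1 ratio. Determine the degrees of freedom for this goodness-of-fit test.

3

A goodness-of-fit test with 4 phenotype classes has df = 4 − 1 = 3.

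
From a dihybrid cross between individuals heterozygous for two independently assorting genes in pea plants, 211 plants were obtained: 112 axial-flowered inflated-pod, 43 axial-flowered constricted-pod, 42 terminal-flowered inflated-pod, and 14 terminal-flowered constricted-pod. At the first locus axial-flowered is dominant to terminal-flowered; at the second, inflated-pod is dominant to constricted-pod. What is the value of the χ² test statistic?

A dihybrid F₂ with independent assortment and complete dominance at both loci gives a 9:3:3:1 phenotypic ratio.
Expected counts for N = 211 under a 9:3:3:1 ratio (total parts = 16):
  axial-flowered inflated-pod: 211 × 9/16 = 118.6875
  axial-flowered constricted-pod: 211 × 3/16 = 39.5625
  terminal-flowered inflated-pod: 211 × 3/16 = 39.5625
  terminal-flowered constricted-pod: 211 × 1/16 = 13.1875
χ² = Σ (O − E)² / E
  axial-flowered inflated-pod: (112 − 118.6875)² / 118.6875 = 0.3768
  axial-flowered constricted-pod: (43 − 39.5625)² / 39.5625 = 0.2987
  terminal-flowered inflated-pod: (42 − 39.5625)² / 39.5625 = 0.1502
  terminal-flowered constricted-pod: (14 − 13.1875)² / 13.1875 = 0.0501
χ² = 0.3768 + 0.2987 + 0.1502 + 0.0501 = 0.8758 ≈ 0.876

0.876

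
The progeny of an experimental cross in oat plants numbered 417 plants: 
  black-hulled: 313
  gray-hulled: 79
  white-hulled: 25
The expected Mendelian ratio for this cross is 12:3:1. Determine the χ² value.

0.052

Expected counts for N = 417 under a 12:3:1 ratio (total parts = 16):
  black-hulled: 417 × 12/16 = 312.75
  gray-hulled: 417 × 3/16 = 78.1875
  white-hulled: 417 × 1/16 = 26.0625
χ² = Σ (O − E)² / E
  black-hulled: (313 − 312.75)² / 312.75 = 0.0002
  gray-hulled: (79 − 78.1875)² / 78.1875 = 0.0084
  white-hulled: (25 − 26.0625)² / 26.0625 = 0.0433
χ² = 0.0002 + 0.0084 + 0.0433 = 0.0519 ≈ 0.052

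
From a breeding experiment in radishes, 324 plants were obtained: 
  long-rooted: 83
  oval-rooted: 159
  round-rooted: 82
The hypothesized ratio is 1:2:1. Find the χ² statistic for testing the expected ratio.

0.117

Expected counts for N = 324 under a 1:2:1 ratio (total parts = 4):
  long-rooted: 324 × 1/4 = 81
  oval-rooted: 324 × 2/4 = 162
  round-rooted: 324 × 1/4 = 81
χ² = Σ (O − E)² / E
  long-rooted: (83 − 81)² / 81 = 0.0494
  oval-rooted: (159 − 162)² / 162 = 0.0556
  round-rooted: (82 − 81)² / 81 = 0.0123
χ² = 0.0494 + 0.0556 + 0.0123 = 0.1173 ≈ 0.117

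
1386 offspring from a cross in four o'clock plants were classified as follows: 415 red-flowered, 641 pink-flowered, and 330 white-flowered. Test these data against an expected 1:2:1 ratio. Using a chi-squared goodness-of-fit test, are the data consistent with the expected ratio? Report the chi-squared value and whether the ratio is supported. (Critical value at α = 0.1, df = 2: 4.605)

18.229; not consistent

Under the 1:2:1 hypothesis (Σ ratio = 4, N = 1386):
  red-flowered: 1386 × 1/4 = 346.5
  pink-flowered: 1386 × 2/4 = 693
  white-flowered: 1386 × 1/4 = 346.5
χ² = Σ (O − E)² / E
  red-flowered: (415 − 346.5)² / 346.5 = 13.5418
  pink-flowered: (641 − 693)² / 693 = 3.9019
  white-flowered: (330 − 346.5)² / 346.5 = 0.7857
χ² = 13.5418 + 3.9019 + 0.7857 = 18.2294 ≈ 18.229
Degrees of freedom = 3 − 1 = 2; critical value at α = 0.1 is 4.605.
Since 18.229 > 4.605, we reject the null hypothesis — the data do not fit the 1:2:1 ratio.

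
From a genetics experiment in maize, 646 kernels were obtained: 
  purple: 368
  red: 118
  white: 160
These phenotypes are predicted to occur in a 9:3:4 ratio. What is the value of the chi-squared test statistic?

The 9:3:4 ratio has 16 parts, so with N = 646 the expected counts are:
  purple: 646 × 9/16 = 363.375
  red: 646 × 3/16 = 121.125
  white: 646 × 4/16 = 161.5
χ² = Σ (O − E)² / E
  purple: (368 − 363.375)² / 363.375 = 0.0589
  red: (118 − 121.125)² / 121.125 = 0.0806
  white: (160 − 161.5)² / 161.5 = 0.0139
χ² = 0.0589 + 0.0806 + 0.0139 = 0.1534 ≈ 0.153

0.153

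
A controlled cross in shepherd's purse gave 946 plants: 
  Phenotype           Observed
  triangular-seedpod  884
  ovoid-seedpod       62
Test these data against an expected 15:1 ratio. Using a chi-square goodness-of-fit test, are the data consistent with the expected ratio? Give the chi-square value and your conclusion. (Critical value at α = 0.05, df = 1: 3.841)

Under the 15:1 hypothesis (Σ ratio = 16, N = 946):
  triangular-seedpod: 946 × 15/16 = 886.875
  ovoid-seedpod: 946 × 1/16 = 59.125
χ² = Σ (O − E)² / E
  triangular-seedpod: (884 − 886.875)² / 886.875 = 0.0093
  ovoid-seedpod: (62 − 59.125)² / 59.125 = 0.1398
χ² = 0.0093 + 0.1398 = 0.1491 ≈ 0.149
Degrees of freedom = 2 − 1 = 1; critical value at α = 0.05 is 3.841.
Since 0.149 < 3.841, we fail to reject the null hypothesis — the data are consistent with the 15:1 ratio.

0.149; consistent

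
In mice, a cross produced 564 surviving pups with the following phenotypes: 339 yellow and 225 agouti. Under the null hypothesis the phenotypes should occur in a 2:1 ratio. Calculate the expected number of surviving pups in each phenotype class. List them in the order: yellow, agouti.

Expected counts for N = 564 under a 2:1 ratio (total parts = 3):
  yellow: 564 × 2/3 = 376
  agouti: 564 × 1/3 = 188

376, 188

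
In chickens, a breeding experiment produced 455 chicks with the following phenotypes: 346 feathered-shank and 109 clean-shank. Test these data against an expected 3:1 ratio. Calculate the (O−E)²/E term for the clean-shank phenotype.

0.198

Total ratio parts = 4. Expected numbers out of 455:
  feathered-shank: 455 × 3/4 = 341.25
  clean-shank: 455 × 1/4 = 113.75
Contribution of clean-shank: (109 − 113.75)² / 113.75 = 0.1984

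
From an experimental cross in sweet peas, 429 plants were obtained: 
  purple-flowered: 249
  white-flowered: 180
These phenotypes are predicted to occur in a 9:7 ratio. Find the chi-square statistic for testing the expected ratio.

0.560

Total ratio parts = 16. Expected numbers out of 429:
  purple-flowered: 429 × 9/16 = 241.3125
  white-flowered: 429 × 7/16 = 187.6875
χ² = Σ (O − E)² / E
  purple-flowered: (249 − 241.3125)² / 241.3125 = 0.2449
  white-flowered: (180 − 187.6875)² / 187.6875 = 0.3149
χ² = 0.2449 + 0.3149 = 0.5598 ≈ 0.560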